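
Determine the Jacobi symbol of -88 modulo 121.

Reduce the numerator: -88 ≡ 33 (mod 121), so (-88 / 121) = (33 / 121).
33 ≡ 1 (mod 4), so quadratic reciprocity gives (33 / 121) = (121 / 33). Reduce: 121 ≡ 22 (mod 33). Now have (22 / 33).
Factor out 2: 22 = 2·11. Since 33 ≡ 1 (mod 8), (2 / 33) = +1. Now have (11 / 33).
33 ≡ 1 (mod 4), so quadratic reciprocity gives (11 / 33) = (33 / 11). Reduce: 33 ≡ 0 (mod 11). Now have (0 / 11).
The numerator is now 0 with denominator 11 > 1: the symbol is 0.

0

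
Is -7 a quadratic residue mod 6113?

(-7/6113)
  = (7/6113)    [6113 ≡ 1 mod 4 ⇒ (-1/6113) = +1]
  = (6113/7)    [QR: 6113 ≡ 1 mod 4, sign kept]
  = (2/7)    [6113 ≡ 2 mod 7]
  = (1/7)    [7 ≡ 7 mod 8 ⇒ (2/7) = +1]
  = 1    [(1/7) = 1]
The Legendre symbol is 1, so x^2 ≡ -7 (mod 6113) has solution.

yes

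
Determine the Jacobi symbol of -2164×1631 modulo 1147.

1

By multiplicativity, (-2164·1631|1147) = (-2164|1147)·(1631|1147).
First factor (-2164|1147):
(-2164|1147)
  = -(2164|1147)    [1147 ≡ 3 mod 4 ⇒ (-1|1147) = -1]
  = -(1017|1147)    [2164 ≡ 1017 mod 1147]
  = -(1147|1017)    [QR: 1017 ≡ 1 mod 4, sign kept]
  = -(130|1017)    [1147 ≡ 130 mod 1017]
  = -(65|1017)    [1017 ≡ 1 mod 8 ⇒ (2|1017) = +1]
  = -(1017|65)    [QR: 65 ≡ 1 mod 4, sign kept]
  = -(42|65)    [1017 ≡ 42 mod 65]
  = -(21|65)    [65 ≡ 1 mod 8 ⇒ (2|65) = +1]
  = -(65|21)    [QR: 21 ≡ 1 mod 4, sign kept]
  = -(2|21)    [65 ≡ 2 mod 21]
  = (1|21)    [21 ≡ 5 mod 8 ⇒ (2|21) = -1]
  = 1    [(1|21) = 1]
Second factor (1631|1147):
(1631|1147)
  = (484|1147)    [1631 ≡ 484 mod 1147]
  = (121|1147)    [1147 ≡ 3 mod 8 ⇒ (2|1147)^2 = +1]
  = (1147|121)    [QR: 121 ≡ 1 mod 4, sign kept]
  = (58|121)    [1147 ≡ 58 mod 121]
  = (29|121)    [121 ≡ 1 mod 8 ⇒ (2|121) = +1]
  = (121|29)    [QR: 29 ≡ 1 mod 4, sign kept]
  = (5|29)    [121 ≡ 5 mod 29]
  = (29|5)    [QR: 5 ≡ 1 mod 4, sign kept]
  = (4|5)    [29 ≡ 4 mod 5]
  = (1|5)    [5 ≡ 5 mod 8 ⇒ (2|5)^2 = +1]
  = 1    [(1|5) = 1]
Product: (1)·(1) = 1.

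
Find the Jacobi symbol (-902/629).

Pull out -1: (-902/629) = (-1/629)·(902/629). Since 629 ≡ 1 (mod 4), (-1/629) = +1. Now have (902/629).
Reduce the numerator: 902 ≡ 273 (mod 629), so (902/629) = (273/629).
273 ≡ 1 (mod 4), so quadratic reciprocity gives (273/629) = (629/273). Reduce: 629 ≡ 83 (mod 273). Now have (83/273).
273 ≡ 1 (mod 4), so quadratic reciprocity gives (83/273) = (273/83). Reduce: 273 ≡ 24 (mod 83). Now have (24/83).
Factor out 2: 24 = 2^3·3. Since 83 ≡ 3 (mod 8), (2/83) = -1, and (2/83)^3 = -1. Now have -(3/83).
Both 3 ≡ 3 and 83 ≡ 3 (mod 4), so reciprocity gives (3/83) = -(83/3). Reduce: 83 ≡ 2 (mod 3). Now have (2/3).
Factor out 2: 2 = 2. Since 3 ≡ 3 (mod 8), (2/3) = -1. Now have -(1/3).
(1/3) = 1. Collecting the sign factors: -1.

-1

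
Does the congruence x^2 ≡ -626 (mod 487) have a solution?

no

(-626/487)
  = -(626/487)    [487 ≡ 3 mod 4 ⇒ (-1/487) = -1]
  = -(139/487)    [626 ≡ 139 mod 487]
  = (487/139)    [QR: both ≡ 3 mod 4, sign flips]
  = (70/139)    [487 ≡ 70 mod 139]
  = -(35/139)    [139 ≡ 3 mod 8 ⇒ (2/139) = -1]
  = (139/35)    [QR: both ≡ 3 mod 4, sign flips]
  = (34/35)    [139 ≡ 34 mod 35]
  = -(17/35)    [35 ≡ 3 mod 8 ⇒ (2/35) = -1]
  = -(35/17)    [QR: 17 ≡ 1 mod 4, sign kept]
  = -(1/17)    [35 ≡ 1 mod 17]
  = -1    [(1/17) = 1]
The Legendre symbol is -1, so x^2 ≡ -626 (mod 487) has no solution.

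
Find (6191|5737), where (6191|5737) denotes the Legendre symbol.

Reduce the numerator: 6191 ≡ 454 (mod 5737), so (6191|5737) = (454|5737).
Factor out 2: 454 = 2·227. Since 5737 ≡ 1 (mod 8), (2|5737) = +1. Now have (227|5737).
5737 ≡ 1 (mod 4), so quadratic reciprocity gives (227|5737) = (5737|227). Reduce: 5737 ≡ 62 (mod 227). Now have (62|227).
Factor out 2: 62 = 2·31. Since 227 ≡ 3 (mod 8), (2|227) = -1. Now have -(31|227).
Both 31 ≡ 3 and 227 ≡ 3 (mod 4), so reciprocity gives (31|227) = -(227|31). Reduce: 227 ≡ 10 (mod 31). Now have (10|31).
Factor out 2: 10 = 2·5. Since 31 ≡ 7 (mod 8), (2|31) = +1. Now have (5|31).
5 ≡ 1 (mod 4), so quadratic reciprocity gives (5|31) = (31|5). Reduce: 31 ≡ 1 (mod 5). Now have (1|5).
(1|5) = 1. Collecting the sign factors: 1.

1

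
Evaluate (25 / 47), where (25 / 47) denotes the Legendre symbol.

25 ≡ 1 (mod 4), so quadratic reciprocity gives (25 / 47) = (47 / 25). Reduce: 47 ≡ 22 (mod 25). Now have (22 / 25).
Factor out 2: 22 = 2·11. Since 25 ≡ 1 (mod 8), (2 / 25) = +1. Now have (11 / 25).
25 ≡ 1 (mod 4), so quadratic reciprocity gives (11 / 25) = (25 / 11). Reduce: 25 ≡ 3 (mod 11). Now have (3 / 11).
Both 3 ≡ 3 and 11 ≡ 3 (mod 4), so reciprocity gives (3 / 11) = -(11 / 3). Reduce: 11 ≡ 2 (mod 3). Now have -(2 / 3).
Factor out 2: 2 = 2. Since 3 ≡ 3 (mod 8), (2 / 3) = -1. Now have (1 / 3).
(1 / 3) = 1. Collecting the sign factors: 1.

1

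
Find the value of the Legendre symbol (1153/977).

(1153/977)
  = (176/977)    [1153 ≡ 176 mod 977]
  = (11/977)    [977 ≡ 1 mod 8 ⇒ (2/977)^4 = +1]
  = (977/11)    [QR: 977 ≡ 1 mod 4, sign kept]
  = (9/11)    [977 ≡ 9 mod 11]
  = (11/9)    [QR: 9 ≡ 1 mod 4, sign kept]
  = (2/9)    [11 ≡ 2 mod 9]
  = (1/9)    [9 ≡ 1 mod 8 ⇒ (2/9) = +1]
  = 1    [(1/9) = 1]

1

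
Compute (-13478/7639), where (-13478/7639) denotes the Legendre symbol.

1

(-13478/7639)
  = -(13478/7639)    [7639 ≡ 3 mod 4 ⇒ (-1/7639) = -1]
  = -(5839/7639)    [13478 ≡ 5839 mod 7639]
  = (7639/5839)    [QR: both ≡ 3 mod 4, sign flips]
  = (1800/5839)    [7639 ≡ 1800 mod 5839]
  = (225/5839)    [5839 ≡ 7 mod 8 ⇒ (2/5839)^3 = +1]
  = (5839/225)    [QR: 225 ≡ 1 mod 4, sign kept]
  = (214/225)    [5839 ≡ 214 mod 225]
  = (107/225)    [225 ≡ 1 mod 8 ⇒ (2/225) = +1]
  = (225/107)    [QR: 225 ≡ 1 mod 4, sign kept]
  = (11/107)    [225 ≡ 11 mod 107]
  = -(107/11)    [QR: both ≡ 3 mod 4, sign flips]
  = -(8/11)    [107 ≡ 8 mod 11]
  = (1/11)    [11 ≡ 3 mod 8 ⇒ (2/11)^3 = -1]
  = 1    [(1/11) = 1]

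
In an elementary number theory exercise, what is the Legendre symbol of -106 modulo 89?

(-106/89)
  = (72/89)    [-106 ≡ 72 mod 89]
  = (9/89)    [89 ≡ 1 mod 8 ⇒ (2/89)^3 = +1]
  = (89/9)    [QR: 9 ≡ 1 mod 4, sign kept]
  = (8/9)    [89 ≡ 8 mod 9]
  = (1/9)    [9 ≡ 1 mod 8 ⇒ (2/9)^3 = +1]
  = 1    [(1/9) = 1]

1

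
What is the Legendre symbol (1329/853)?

Reduce the numerator: 1329 ≡ 476 (mod 853), so (1329/853) = (476/853).
Factor out 2: 476 = 2^2·119. Since 853 ≡ 5 (mod 8), (2/853) = -1, and (2/853)^2 = +1. Now have (119/853).
853 ≡ 1 (mod 4), so quadratic reciprocity gives (119/853) = (853/119). Reduce: 853 ≡ 20 (mod 119). Now have (20/119).
Factor out 2: 20 = 2^2·5. Since 119 ≡ 7 (mod 8), (2/119) = +1, and (2/119)^2 = +1. Now have (5/119).
5 ≡ 1 (mod 4), so quadratic reciprocity gives (5/119) = (119/5). Reduce: 119 ≡ 4 (mod 5). Now have (4/5).
Factor out 2: 4 = 2^2. Since 5 ≡ 5 (mod 8), (2/5) = -1, and (2/5)^2 = +1. Now have (1/5).
(1/5) = 1. Collecting the sign factors: 1.

1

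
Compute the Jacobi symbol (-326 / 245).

Reduce the numerator: -326 ≡ 164 (mod 245), so (-326 / 245) = (164 / 245).
Factor out 2: 164 = 2^2·41. Since 245 ≡ 5 (mod 8), (2 / 245) = -1, and (2 / 245)^2 = +1. Now have (41 / 245).
41 ≡ 1 (mod 4), so quadratic reciprocity gives (41 / 245) = (245 / 41). Reduce: 245 ≡ 40 (mod 41). Now have (40 / 41).
Factor out 2: 40 = 2^3·5. Since 41 ≡ 1 (mod 8), (2 / 41) = +1, and (2 / 41)^3 = +1. Now have (5 / 41).
5 ≡ 1 (mod 4), so quadratic reciprocity gives (5 / 41) = (41 / 5). Reduce: 41 ≡ 1 (mod 5). Now have (1 / 5).
(1 / 5) = 1. Collecting the sign factors: 1.

1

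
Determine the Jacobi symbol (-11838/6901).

Reduce the numerator: -11838 ≡ 1964 (mod 6901), so (-11838/6901) = (1964/6901).
Factor out 2: 1964 = 2^2·491. Since 6901 ≡ 5 (mod 8), (2/6901) = -1, and (2/6901)^2 = +1. Now have (491/6901).
6901 ≡ 1 (mod 4), so quadratic reciprocity gives (491/6901) = (6901/491). Reduce: 6901 ≡ 27 (mod 491). Now have (27/491).
Both 27 ≡ 3 and 491 ≡ 3 (mod 4), so reciprocity gives (27/491) = -(491/27). Reduce: 491 ≡ 5 (mod 27). Now have -(5/27).
5 ≡ 1 (mod 4), so quadratic reciprocity gives (5/27) = (27/5). Reduce: 27 ≡ 2 (mod 5). Now have -(2/5).
Factor out 2: 2 = 2. Since 5 ≡ 5 (mod 8), (2/5) = -1. Now have (1/5).
(1/5) = 1. Collecting the sign factors: 1.

1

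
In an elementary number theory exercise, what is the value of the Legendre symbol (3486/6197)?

Factor out 2: 3486 = 2·1743. Since 6197 ≡ 5 (mod 8), (2/6197) = -1. Now have -(1743/6197).
6197 ≡ 1 (mod 4), so quadratic reciprocity gives (1743/6197) = (6197/1743). Reduce: 6197 ≡ 968 (mod 1743). Now have -(968/1743).
Factor out 2: 968 = 2^3·121. Since 1743 ≡ 7 (mod 8), (2/1743) = +1, and (2/1743)^3 = +1. Now have -(121/1743).
121 ≡ 1 (mod 4), so quadratic reciprocity gives (121/1743) = (1743/121). Reduce: 1743 ≡ 49 (mod 121). Now have -(49/121).
49 ≡ 1 (mod 4), so quadratic reciprocity gives (49/121) = (121/49). Reduce: 121 ≡ 23 (mod 49). Now have -(23/49).
49 ≡ 1 (mod 4), so quadratic reciprocity gives (23/49) = (49/23). Reduce: 49 ≡ 3 (mod 23). Now have -(3/23).
Both 3 ≡ 3 and 23 ≡ 3 (mod 4), so reciprocity gives (3/23) = -(23/3). Reduce: 23 ≡ 2 (mod 3). Now have (2/3).
Factor out 2: 2 = 2. Since 3 ≡ 3 (mod 8), (2/3) = -1. Now have -(1/3).
(1/3) = 1. Collecting the sign factors: -1.

-1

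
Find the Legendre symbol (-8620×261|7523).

1

By multiplicativity, (-8620·261|7523) = (-8620|7523)·(261|7523).
First factor (-8620|7523):
(-8620|7523)
  = (6426|7523)    [-8620 ≡ 6426 mod 7523]
  = -(3213|7523)    [7523 ≡ 3 mod 8 ⇒ (2|7523) = -1]
  = -(7523|3213)    [QR: 3213 ≡ 1 mod 4, sign kept]
  = -(1097|3213)    [7523 ≡ 1097 mod 3213]
  = -(3213|1097)    [QR: 1097 ≡ 1 mod 4, sign kept]
  = -(1019|1097)    [3213 ≡ 1019 mod 1097]
  = -(1097|1019)    [QR: 1097 ≡ 1 mod 4, sign kept]
  = -(78|1019)    [1097 ≡ 78 mod 1019]
  = (39|1019)    [1019 ≡ 3 mod 8 ⇒ (2|1019) = -1]
  = -(1019|39)    [QR: both ≡ 3 mod 4, sign flips]
  = -(5|39)    [1019 ≡ 5 mod 39]
  = -(39|5)    [QR: 5 ≡ 1 mod 4, sign kept]
  = -(4|5)    [39 ≡ 4 mod 5]
  = -(1|5)    [5 ≡ 5 mod 8 ⇒ (2|5)^2 = +1]
  = -1    [(1|5) = 1]
Second factor (261|7523):
(261|7523)
  = (7523|261)    [QR: 261 ≡ 1 mod 4, sign kept]
  = (215|261)    [7523 ≡ 215 mod 261]
  = (261|215)    [QR: 261 ≡ 1 mod 4, sign kept]
  = (46|215)    [261 ≡ 46 mod 215]
  = (23|215)    [215 ≡ 7 mod 8 ⇒ (2|215) = +1]
  = -(215|23)    [QR: both ≡ 3 mod 4, sign flips]
  = -(8|23)    [215 ≡ 8 mod 23]
  = -(1|23)    [23 ≡ 7 mod 8 ⇒ (2|23)^3 = +1]
  = -1    [(1|23) = 1]
Product: (-1)·(-1) = 1.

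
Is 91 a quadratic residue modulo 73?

(91|73)
  = (18|73)    [91 ≡ 18 mod 73]
  = (9|73)    [73 ≡ 1 mod 8 ⇒ (2|73) = +1]
  = (73|9)    [QR: 9 ≡ 1 mod 4, sign kept]
  = (1|9)    [73 ≡ 1 mod 9]
  = 1    [(1|9) = 1]
(91|73) = 1, and 73 is prime, so 91 is a quadratic residue mod 73.

yes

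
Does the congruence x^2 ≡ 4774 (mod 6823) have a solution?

(4774/6823)
  = (2387/6823)    [6823 ≡ 7 mod 8 ⇒ (2/6823) = +1]
  = -(6823/2387)    [QR: both ≡ 3 mod 4, sign flips]
  = -(2049/2387)    [6823 ≡ 2049 mod 2387]
  = -(2387/2049)    [QR: 2049 ≡ 1 mod 4, sign kept]
  = -(338/2049)    [2387 ≡ 338 mod 2049]
  = -(169/2049)    [2049 ≡ 1 mod 8 ⇒ (2/2049) = +1]
  = -(2049/169)    [QR: 169 ≡ 1 mod 4, sign kept]
  = -(21/169)    [2049 ≡ 21 mod 169]
  = -(169/21)    [QR: 21 ≡ 1 mod 4, sign kept]
  = -(1/21)    [169 ≡ 1 mod 21]
  = -1    [(1/21) = 1]
The Legendre symbol is -1, so x^2 ≡ 4774 (mod 6823) has no solution.

no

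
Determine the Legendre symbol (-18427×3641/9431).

By multiplicativity, (-18427·3641/9431) = (-18427/9431)·(3641/9431).
First factor (-18427/9431):
(-18427/9431)
  = -(18427/9431)    [9431 ≡ 3 mod 4 ⇒ (-1/9431) = -1]
  = -(8996/9431)    [18427 ≡ 8996 mod 9431]
  = -(2249/9431)    [9431 ≡ 7 mod 8 ⇒ (2/9431)^2 = +1]
  = -(9431/2249)    [QR: 2249 ≡ 1 mod 4, sign kept]
  = -(435/2249)    [9431 ≡ 435 mod 2249]
  = -(2249/435)    [QR: 2249 ≡ 1 mod 4, sign kept]
  = -(74/435)    [2249 ≡ 74 mod 435]
  = (37/435)    [435 ≡ 3 mod 8 ⇒ (2/435) = -1]
  = (435/37)    [QR: 37 ≡ 1 mod 4, sign kept]
  = (28/37)    [435 ≡ 28 mod 37]
  = (7/37)    [37 ≡ 5 mod 8 ⇒ (2/37)^2 = +1]
  = (37/7)    [QR: 37 ≡ 1 mod 4, sign kept]
  = (2/7)    [37 ≡ 2 mod 7]
  = (1/7)    [7 ≡ 7 mod 8 ⇒ (2/7) = +1]
  = 1    [(1/7) = 1]
Second factor (3641/9431):
(3641/9431)
  = (9431/3641)    [QR: 3641 ≡ 1 mod 4, sign kept]
  = (2149/3641)    [9431 ≡ 2149 mod 3641]
  = (3641/2149)    [QR: 2149 ≡ 1 mod 4, sign kept]
  = (1492/2149)    [3641 ≡ 1492 mod 2149]
  = (373/2149)    [2149 ≡ 5 mod 8 ⇒ (2/2149)^2 = +1]
  = (2149/373)    [QR: 373 ≡ 1 mod 4, sign kept]
  = (284/373)    [2149 ≡ 284 mod 373]
  = (71/373)    [373 ≡ 5 mod 8 ⇒ (2/373)^2 = +1]
  = (373/71)    [QR: 373 ≡ 1 mod 4, sign kept]
  = (18/71)    [373 ≡ 18 mod 71]
  = (9/71)    [71 ≡ 7 mod 8 ⇒ (2/71) = +1]
  = (71/9)    [QR: 9 ≡ 1 mod 4, sign kept]
  = (8/9)    [71 ≡ 8 mod 9]
  = (1/9)    [9 ≡ 1 mod 8 ⇒ (2/9)^3 = +1]
  = 1    [(1/9) = 1]
Product: (1)·(1) = 1.

1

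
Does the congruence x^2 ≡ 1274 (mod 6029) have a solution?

no

(1274/6029)
  = -(637/6029)    [6029 ≡ 5 mod 8 ⇒ (2/6029) = -1]
  = -(6029/637)    [QR: 637 ≡ 1 mod 4, sign kept]
  = -(296/637)    [6029 ≡ 296 mod 637]
  = (37/637)    [637 ≡ 5 mod 8 ⇒ (2/637)^3 = -1]
  = (637/37)    [QR: 37 ≡ 1 mod 4, sign kept]
  = (8/37)    [637 ≡ 8 mod 37]
  = -(1/37)    [37 ≡ 5 mod 8 ⇒ (2/37)^3 = -1]
  = -1    [(1/37) = 1]
(1274/6029) = -1, and 6029 is prime, so 1274 is not a quadratic residue mod 6029.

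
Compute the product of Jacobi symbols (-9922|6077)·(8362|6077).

By multiplicativity, (-9922·8362|6077) = (-9922|6077)·(8362|6077).
First factor (-9922|6077):
(-9922|6077)
  = (2232|6077)    [-9922 ≡ 2232 mod 6077]
  = -(279|6077)    [6077 ≡ 5 mod 8 ⇒ (2|6077)^3 = -1]
  = -(6077|279)    [QR: 6077 ≡ 1 mod 4, sign kept]
  = -(218|279)    [6077 ≡ 218 mod 279]
  = -(109|279)    [279 ≡ 7 mod 8 ⇒ (2|279) = +1]
  = -(279|109)    [QR: 109 ≡ 1 mod 4, sign kept]
  = -(61|109)    [279 ≡ 61 mod 109]
  = -(109|61)    [QR: 61 ≡ 1 mod 4, sign kept]
  = -(48|61)    [109 ≡ 48 mod 61]
  = -(3|61)    [61 ≡ 5 mod 8 ⇒ (2|61)^4 = +1]
  = -(61|3)    [QR: 61 ≡ 1 mod 4, sign kept]
  = -(1|3)    [61 ≡ 1 mod 3]
  = -1    [(1|3) = 1]
Second factor (8362|6077):
(8362|6077)
  = (2285|6077)    [8362 ≡ 2285 mod 6077]
  = (6077|2285)    [QR: 2285 ≡ 1 mod 4, sign kept]
  = (1507|2285)    [6077 ≡ 1507 mod 2285]
  = (2285|1507)    [QR: 2285 ≡ 1 mod 4, sign kept]
  = (778|1507)    [2285 ≡ 778 mod 1507]
  = -(389|1507)    [1507 ≡ 3 mod 8 ⇒ (2|1507) = -1]
  = -(1507|389)    [QR: 389 ≡ 1 mod 4, sign kept]
  = -(340|389)    [1507 ≡ 340 mod 389]
  = -(85|389)    [389 ≡ 5 mod 8 ⇒ (2|389)^2 = +1]
  = -(389|85)    [QR: 85 ≡ 1 mod 4, sign kept]
  = -(49|85)    [389 ≡ 49 mod 85]
  = -(85|49)    [QR: 49 ≡ 1 mod 4, sign kept]
  = -(36|49)    [85 ≡ 36 mod 49]
  = -(9|49)    [49 ≡ 1 mod 8 ⇒ (2|49)^2 = +1]
  = -(49|9)    [QR: 9 ≡ 1 mod 4, sign kept]
  = -(4|9)    [49 ≡ 4 mod 9]
  = -(1|9)    [9 ≡ 1 mod 8 ⇒ (2|9)^2 = +1]
  = -1    [(1|9) = 1]
Product: (-1)·(-1) = 1.

1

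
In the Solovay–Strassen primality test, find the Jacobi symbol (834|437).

1

(834|437)
  = (397|437)    [834 ≡ 397 mod 437]
  = (437|397)    [QR: 397 ≡ 1 mod 4, sign kept]
  = (40|397)    [437 ≡ 40 mod 397]
  = -(5|397)    [397 ≡ 5 mod 8 ⇒ (2|397)^3 = -1]
  = -(397|5)    [QR: 5 ≡ 1 mod 4, sign kept]
  = -(2|5)    [397 ≡ 2 mod 5]
  = (1|5)    [5 ≡ 5 mod 8 ⇒ (2|5) = -1]
  = 1    [(1|5) = 1]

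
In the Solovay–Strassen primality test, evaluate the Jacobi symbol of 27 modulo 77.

-1

(27|77)
  = (77|27)    [QR: 77 ≡ 1 mod 4, sign kept]
  = (23|27)    [77 ≡ 23 mod 27]
  = -(27|23)    [QR: both ≡ 3 mod 4, sign flips]
  = -(4|23)    [27 ≡ 4 mod 23]
  = -(1|23)    [23 ≡ 7 mod 8 ⇒ (2|23)^2 = +1]
  = -1    [(1|23) = 1]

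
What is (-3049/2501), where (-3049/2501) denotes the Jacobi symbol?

(-3049/2501)
  = (3049/2501)    [2501 ≡ 1 mod 4 ⇒ (-1/2501) = +1]
  = (548/2501)    [3049 ≡ 548 mod 2501]
  = (137/2501)    [2501 ≡ 5 mod 8 ⇒ (2/2501)^2 = +1]
  = (2501/137)    [QR: 137 ≡ 1 mod 4, sign kept]
  = (35/137)    [2501 ≡ 35 mod 137]
  = (137/35)    [QR: 137 ≡ 1 mod 4, sign kept]
  = (32/35)    [137 ≡ 32 mod 35]
  = -(1/35)    [35 ≡ 3 mod 8 ⇒ (2/35)^5 = -1]
  = -1    [(1/35) = 1]

-1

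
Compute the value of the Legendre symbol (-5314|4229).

-1

Reduce the numerator: -5314 ≡ 3144 (mod 4229), so (-5314|4229) = (3144|4229).
Factor out 2: 3144 = 2^3·393. Since 4229 ≡ 5 (mod 8), (2|4229) = -1, and (2|4229)^3 = -1. Now have -(393|4229).
393 ≡ 1 (mod 4), so quadratic reciprocity gives (393|4229) = (4229|393). Reduce: 4229 ≡ 299 (mod 393). Now have -(299|393).
393 ≡ 1 (mod 4), so quadratic reciprocity gives (299|393) = (393|299). Reduce: 393 ≡ 94 (mod 299). Now have -(94|299).
Factor out 2: 94 = 2·47. Since 299 ≡ 3 (mod 8), (2|299) = -1. Now have (47|299).
Both 47 ≡ 3 and 299 ≡ 3 (mod 4), so reciprocity gives (47|299) = -(299|47). Reduce: 299 ≡ 17 (mod 47). Now have -(17|47).
17 ≡ 1 (mod 4), so quadratic reciprocity gives (17|47) = (47|17). Reduce: 47 ≡ 13 (mod 17). Now have -(13|17).
13 ≡ 1 (mod 4), so quadratic reciprocity gives (13|17) = (17|13). Reduce: 17 ≡ 4 (mod 13). Now have -(4|13).
Factor out 2: 4 = 2^2. Since 13 ≡ 5 (mod 8), (2|13) = -1, and (2|13)^2 = +1. Now have -(1|13).
(1|13) = 1. Collecting the sign factors: -1.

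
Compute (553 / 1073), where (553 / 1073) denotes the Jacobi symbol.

553 ≡ 1 (mod 4), so quadratic reciprocity gives (553 / 1073) = (1073 / 553). Reduce: 1073 ≡ 520 (mod 553). Now have (520 / 553).
Factor out 2: 520 = 2^3·65. Since 553 ≡ 1 (mod 8), (2 / 553) = +1, and (2 / 553)^3 = +1. Now have (65 / 553).
65 ≡ 1 (mod 4), so quadratic reciprocity gives (65 / 553) = (553 / 65). Reduce: 553 ≡ 33 (mod 65). Now have (33 / 65).
33 ≡ 1 (mod 4), so quadratic reciprocity gives (33 / 65) = (65 / 33). Reduce: 65 ≡ 32 (mod 33). Now have (32 / 33).
Factor out 2: 32 = 2^5. Since 33 ≡ 1 (mod 8), (2 / 33) = +1, and (2 / 33)^5 = +1. Now have (1 / 33).
(1 / 33) = 1. Collecting the sign factors: 1.

1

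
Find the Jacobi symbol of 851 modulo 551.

(851|551)
  = (300|551)    [851 ≡ 300 mod 551]
  = (75|551)    [551 ≡ 7 mod 8 ⇒ (2|551)^2 = +1]
  = -(551|75)    [QR: both ≡ 3 mod 4, sign flips]
  = -(26|75)    [551 ≡ 26 mod 75]
  = (13|75)    [75 ≡ 3 mod 8 ⇒ (2|75) = -1]
  = (75|13)    [QR: 13 ≡ 1 mod 4, sign kept]
  = (10|13)    [75 ≡ 10 mod 13]
  = -(5|13)    [13 ≡ 5 mod 8 ⇒ (2|13) = -1]
  = -(13|5)    [QR: 5 ≡ 1 mod 4, sign kept]
  = -(3|5)    [13 ≡ 3 mod 5]
  = -(5|3)    [QR: 5 ≡ 1 mod 4, sign kept]
  = -(2|3)    [5 ≡ 2 mod 3]
  = (1|3)    [3 ≡ 3 mod 8 ⇒ (2|3) = -1]
  = 1    [(1|3) = 1]

1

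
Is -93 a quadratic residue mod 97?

Pull out -1: (-93/97) = (-1/97)·(93/97). Since 97 ≡ 1 (mod 4), (-1/97) = +1. Now have (93/97).
93 ≡ 1 (mod 4), so quadratic reciprocity gives (93/97) = (97/93). Reduce: 97 ≡ 4 (mod 93). Now have (4/93).
Factor out 2: 4 = 2^2. Since 93 ≡ 5 (mod 8), (2/93) = -1, and (2/93)^2 = +1. Now have (1/93).
(1/93) = 1. Collecting the sign factors: 1.
The Legendre symbol is 1, so x^2 ≡ -93 (mod 97) has solution.

yes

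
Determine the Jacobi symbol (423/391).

1

(423/391)
  = (32/391)    [423 ≡ 32 mod 391]
  = (1/391)    [391 ≡ 7 mod 8 ⇒ (2/391)^5 = +1]
  = 1    [(1/391) = 1]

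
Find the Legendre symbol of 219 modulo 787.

Both 219 ≡ 3 and 787 ≡ 3 (mod 4), so reciprocity gives (219|787) = -(787|219). Reduce: 787 ≡ 130 (mod 219). Now have -(130|219).
Factor out 2: 130 = 2·65. Since 219 ≡ 3 (mod 8), (2|219) = -1. Now have (65|219).
65 ≡ 1 (mod 4), so quadratic reciprocity gives (65|219) = (219|65). Reduce: 219 ≡ 24 (mod 65). Now have (24|65).
Factor out 2: 24 = 2^3·3. Since 65 ≡ 1 (mod 8), (2|65) = +1, and (2|65)^3 = +1. Now have (3|65).
65 ≡ 1 (mod 4), so quadratic reciprocity gives (3|65) = (65|3). Reduce: 65 ≡ 2 (mod 3). Now have (2|3).
Factor out 2: 2 = 2. Since 3 ≡ 3 (mod 8), (2|3) = -1. Now have -(1|3).
(1|3) = 1. Collecting the sign factors: -1.

-1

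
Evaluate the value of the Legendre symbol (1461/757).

1

Reduce the numerator: 1461 ≡ 704 (mod 757), so (1461/757) = (704/757).
Factor out 2: 704 = 2^6·11. Since 757 ≡ 5 (mod 8), (2/757) = -1, and (2/757)^6 = +1. Now have (11/757).
757 ≡ 1 (mod 4), so quadratic reciprocity gives (11/757) = (757/11). Reduce: 757 ≡ 9 (mod 11). Now have (9/11).
9 ≡ 1 (mod 4), so quadratic reciprocity gives (9/11) = (11/9). Reduce: 11 ≡ 2 (mod 9). Now have (2/9).
Factor out 2: 2 = 2. Since 9 ≡ 1 (mod 8), (2/9) = +1. Now have (1/9).
(1/9) = 1. Collecting the sign factors: 1.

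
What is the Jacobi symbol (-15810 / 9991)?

Pull out -1: (-15810 / 9991) = (-1 / 9991)·(15810 / 9991). Since 9991 ≡ 3 (mod 4), (-1 / 9991) = -1. Now have -(15810 / 9991).
Reduce the numerator: 15810 ≡ 5819 (mod 9991), so (15810 / 9991) = (5819 / 9991).
Both 5819 ≡ 3 and 9991 ≡ 3 (mod 4), so reciprocity gives (5819 / 9991) = -(9991 / 5819). Reduce: 9991 ≡ 4172 (mod 5819). Now have (4172 / 5819).
Factor out 2: 4172 = 2^2·1043. Since 5819 ≡ 3 (mod 8), (2 / 5819) = -1, and (2 / 5819)^2 = +1. Now have (1043 / 5819).
Both 1043 ≡ 3 and 5819 ≡ 3 (mod 4), so reciprocity gives (1043 / 5819) = -(5819 / 1043). Reduce: 5819 ≡ 604 (mod 1043). Now have -(604 / 1043).
Factor out 2: 604 = 2^2·151. Since 1043 ≡ 3 (mod 8), (2 / 1043) = -1, and (2 / 1043)^2 = +1. Now have -(151 / 1043).
Both 151 ≡ 3 and 1043 ≡ 3 (mod 4), so reciprocity gives (151 / 1043) = -(1043 / 151). Reduce: 1043 ≡ 137 (mod 151). Now have (137 / 151).
137 ≡ 1 (mod 4), so quadratic reciprocity gives (137 / 151) = (151 / 137). Reduce: 151 ≡ 14 (mod 137). Now have (14 / 137).
Factor out 2: 14 = 2·7. Since 137 ≡ 1 (mod 8), (2 / 137) = +1. Now have (7 / 137).
137 ≡ 1 (mod 4), so quadratic reciprocity gives (7 / 137) = (137 / 7). Reduce: 137 ≡ 4 (mod 7). Now have (4 / 7).
Factor out 2: 4 = 2^2. Since 7 ≡ 7 (mod 8), (2 / 7) = +1, and (2 / 7)^2 = +1. Now have (1 / 7).
(1 / 7) = 1. Collecting the sign factors: 1.

1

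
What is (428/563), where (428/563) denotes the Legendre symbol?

1

(428/563)
  = (107/563)    [563 ≡ 3 mod 8 ⇒ (2/563)^2 = +1]
  = -(563/107)    [QR: both ≡ 3 mod 4, sign flips]
  = -(28/107)    [563 ≡ 28 mod 107]
  = -(7/107)    [107 ≡ 3 mod 8 ⇒ (2/107)^2 = +1]
  = (107/7)    [QR: both ≡ 3 mod 4, sign flips]
  = (2/7)    [107 ≡ 2 mod 7]
  = (1/7)    [7 ≡ 7 mod 8 ⇒ (2/7) = +1]
  = 1    [(1/7) = 1]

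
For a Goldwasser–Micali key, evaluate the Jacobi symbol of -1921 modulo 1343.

(-1921/1343)
  = -(1921/1343)    [1343 ≡ 3 mod 4 ⇒ (-1/1343) = -1]
  = -(578/1343)    [1921 ≡ 578 mod 1343]
  = -(289/1343)    [1343 ≡ 7 mod 8 ⇒ (2/1343) = +1]
  = -(1343/289)    [QR: 289 ≡ 1 mod 4, sign kept]
  = -(187/289)    [1343 ≡ 187 mod 289]
  = -(289/187)    [QR: 289 ≡ 1 mod 4, sign kept]
  = -(102/187)    [289 ≡ 102 mod 187]
  = (51/187)    [187 ≡ 3 mod 8 ⇒ (2/187) = -1]
  = -(187/51)    [QR: both ≡ 3 mod 4, sign flips]
  = -(34/51)    [187 ≡ 34 mod 51]
  = (17/51)    [51 ≡ 3 mod 8 ⇒ (2/51) = -1]
  = (51/17)    [QR: 17 ≡ 1 mod 4, sign kept]
  = (0/17)    [51 ≡ 0 mod 17]
  = 0    [numerator 0, gcd > 1]

0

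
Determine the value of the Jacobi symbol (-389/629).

Reduce the numerator: -389 ≡ 240 (mod 629), so (-389/629) = (240/629).
Factor out 2: 240 = 2^4·15. Since 629 ≡ 5 (mod 8), (2/629) = -1, and (2/629)^4 = +1. Now have (15/629).
629 ≡ 1 (mod 4), so quadratic reciprocity gives (15/629) = (629/15). Reduce: 629 ≡ 14 (mod 15). Now have (14/15).
Factor out 2: 14 = 2·7. Since 15 ≡ 7 (mod 8), (2/15) = +1. Now have (7/15).
Both 7 ≡ 3 and 15 ≡ 3 (mod 4), so reciprocity gives (7/15) = -(15/7). Reduce: 15 ≡ 1 (mod 7). Now have -(1/7).
(1/7) = 1. Collecting the sign factors: -1.

-1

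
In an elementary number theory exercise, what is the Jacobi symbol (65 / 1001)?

65 ≡ 1 (mod 4), so quadratic reciprocity gives (65 / 1001) = (1001 / 65). Reduce: 1001 ≡ 26 (mod 65). Now have (26 / 65).
Factor out 2: 26 = 2·13. Since 65 ≡ 1 (mod 8), (2 / 65) = +1. Now have (13 / 65).
13 ≡ 1 (mod 4), so quadratic reciprocity gives (13 / 65) = (65 / 13). Reduce: 65 ≡ 0 (mod 13). Now have (0 / 13).
The numerator is now 0 with denominator 13 > 1: the symbol is 0.

0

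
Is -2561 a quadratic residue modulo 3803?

(-2561|3803)
  = (1242|3803)    [-2561 ≡ 1242 mod 3803]
  = -(621|3803)    [3803 ≡ 3 mod 8 ⇒ (2|3803) = -1]
  = -(3803|621)    [QR: 621 ≡ 1 mod 4, sign kept]
  = -(77|621)    [3803 ≡ 77 mod 621]
  = -(621|77)    [QR: 77 ≡ 1 mod 4, sign kept]
  = -(5|77)    [621 ≡ 5 mod 77]
  = -(77|5)    [QR: 5 ≡ 1 mod 4, sign kept]
  = -(2|5)    [77 ≡ 2 mod 5]
  = (1|5)    [5 ≡ 5 mod 8 ⇒ (2|5) = -1]
  = 1    [(1|5) = 1]
(-2561|3803) = 1, and 3803 is prime, so -2561 is a quadratic residue mod 3803.

yes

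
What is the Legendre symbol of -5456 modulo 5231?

-1

Pull out -1: (-5456 / 5231) = (-1 / 5231)·(5456 / 5231). Since 5231 ≡ 3 (mod 4), (-1 / 5231) = -1. Now have -(5456 / 5231).
Reduce the numerator: 5456 ≡ 225 (mod 5231), so (5456 / 5231) = (225 / 5231).
225 ≡ 1 (mod 4), so quadratic reciprocity gives (225 / 5231) = (5231 / 225). Reduce: 5231 ≡ 56 (mod 225). Now have -(56 / 225).
Factor out 2: 56 = 2^3·7. Since 225 ≡ 1 (mod 8), (2 / 225) = +1, and (2 / 225)^3 = +1. Now have -(7 / 225).
225 ≡ 1 (mod 4), so quadratic reciprocity gives (7 / 225) = (225 / 7). Reduce: 225 ≡ 1 (mod 7). Now have -(1 / 7).
(1 / 7) = 1. Collecting the sign factors: -1.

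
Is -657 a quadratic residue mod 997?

yes

Reduce the numerator: -657 ≡ 340 (mod 997), so (-657/997) = (340/997).
Factor out 2: 340 = 2^2·85. Since 997 ≡ 5 (mod 8), (2/997) = -1, and (2/997)^2 = +1. Now have (85/997).
85 ≡ 1 (mod 4), so quadratic reciprocity gives (85/997) = (997/85). Reduce: 997 ≡ 62 (mod 85). Now have (62/85).
Factor out 2: 62 = 2·31. Since 85 ≡ 5 (mod 8), (2/85) = -1. Now have -(31/85).
85 ≡ 1 (mod 4), so quadratic reciprocity gives (31/85) = (85/31). Reduce: 85 ≡ 23 (mod 31). Now have -(23/31).
Both 23 ≡ 3 and 31 ≡ 3 (mod 4), so reciprocity gives (23/31) = -(31/23). Reduce: 31 ≡ 8 (mod 23). Now have (8/23).
Factor out 2: 8 = 2^3. Since 23 ≡ 7 (mod 8), (2/23) = +1, and (2/23)^3 = +1. Now have (1/23).
(1/23) = 1. Collecting the sign factors: 1.
The Legendre symbol is 1, so x^2 ≡ -657 (mod 997) has solution.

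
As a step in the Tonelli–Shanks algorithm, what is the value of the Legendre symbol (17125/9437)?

(17125/9437)
  = (7688/9437)    [17125 ≡ 7688 mod 9437]
  = -(961/9437)    [9437 ≡ 5 mod 8 ⇒ (2/9437)^3 = -1]
  = -(9437/961)    [QR: 961 ≡ 1 mod 4, sign kept]
  = -(788/961)    [9437 ≡ 788 mod 961]
  = -(197/961)    [961 ≡ 1 mod 8 ⇒ (2/961)^2 = +1]
  = -(961/197)    [QR: 197 ≡ 1 mod 4, sign kept]
  = -(173/197)    [961 ≡ 173 mod 197]
  = -(197/173)    [QR: 173 ≡ 1 mod 4, sign kept]
  = -(24/173)    [197 ≡ 24 mod 173]
  = (3/173)    [173 ≡ 5 mod 8 ⇒ (2/173)^3 = -1]
  = (173/3)    [QR: 173 ≡ 1 mod 4, sign kept]
  = (2/3)    [173 ≡ 2 mod 3]
  = -(1/3)    [3 ≡ 3 mod 8 ⇒ (2/3) = -1]
  = -1    [(1/3) = 1]

-1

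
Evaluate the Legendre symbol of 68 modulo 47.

1

Reduce the numerator: 68 ≡ 21 (mod 47), so (68 / 47) = (21 / 47).
21 ≡ 1 (mod 4), so quadratic reciprocity gives (21 / 47) = (47 / 21). Reduce: 47 ≡ 5 (mod 21). Now have (5 / 21).
5 ≡ 1 (mod 4), so quadratic reciprocity gives (5 / 21) = (21 / 5). Reduce: 21 ≡ 1 (mod 5). Now have (1 / 5).
(1 / 5) = 1. Collecting the sign factors: 1.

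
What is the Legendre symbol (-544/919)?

(-544/919)
  = (375/919)    [-544 ≡ 375 mod 919]
  = -(919/375)    [QR: both ≡ 3 mod 4, sign flips]
  = -(169/375)    [919 ≡ 169 mod 375]
  = -(375/169)    [QR: 169 ≡ 1 mod 4, sign kept]
  = -(37/169)    [375 ≡ 37 mod 169]
  = -(169/37)    [QR: 37 ≡ 1 mod 4, sign kept]
  = -(21/37)    [169 ≡ 21 mod 37]
  = -(37/21)    [QR: 21 ≡ 1 mod 4, sign kept]
  = -(16/21)    [37 ≡ 16 mod 21]
  = -(1/21)    [21 ≡ 5 mod 8 ⇒ (2/21)^4 = +1]
  = -1    [(1/21) = 1]

-1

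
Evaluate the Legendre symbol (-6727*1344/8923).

1

By multiplicativity, (-6727·1344/8923) = (-6727/8923)·(1344/8923).
First factor (-6727/8923):
(-6727/8923)
  = -(6727/8923)    [8923 ≡ 3 mod 4 ⇒ (-1/8923) = -1]
  = (8923/6727)    [QR: both ≡ 3 mod 4, sign flips]
  = (2196/6727)    [8923 ≡ 2196 mod 6727]
  = (549/6727)    [6727 ≡ 7 mod 8 ⇒ (2/6727)^2 = +1]
  = (6727/549)    [QR: 549 ≡ 1 mod 4, sign kept]
  = (139/549)    [6727 ≡ 139 mod 549]
  = (549/139)    [QR: 549 ≡ 1 mod 4, sign kept]
  = (132/139)    [549 ≡ 132 mod 139]
  = (33/139)    [139 ≡ 3 mod 8 ⇒ (2/139)^2 = +1]
  = (139/33)    [QR: 33 ≡ 1 mod 4, sign kept]
  = (7/33)    [139 ≡ 7 mod 33]
  = (33/7)    [QR: 33 ≡ 1 mod 4, sign kept]
  = (5/7)    [33 ≡ 5 mod 7]
  = (7/5)    [QR: 5 ≡ 1 mod 4, sign kept]
  = (2/5)    [7 ≡ 2 mod 5]
  = -(1/5)    [5 ≡ 5 mod 8 ⇒ (2/5) = -1]
  = -1    [(1/5) = 1]
Second factor (1344/8923):
(1344/8923)
  = (21/8923)    [8923 ≡ 3 mod 8 ⇒ (2/8923)^6 = +1]
  = (8923/21)    [QR: 21 ≡ 1 mod 4, sign kept]
  = (19/21)    [8923 ≡ 19 mod 21]
  = (21/19)    [QR: 21 ≡ 1 mod 4, sign kept]
  = (2/19)    [21 ≡ 2 mod 19]
  = -(1/19)    [19 ≡ 3 mod 8 ⇒ (2/19) = -1]
  = -1    [(1/19) = 1]
Product: (-1)·(-1) = 1.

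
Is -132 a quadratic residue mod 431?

no

Reduce the numerator: -132 ≡ 299 (mod 431), so (-132|431) = (299|431).
Both 299 ≡ 3 and 431 ≡ 3 (mod 4), so reciprocity gives (299|431) = -(431|299). Reduce: 431 ≡ 132 (mod 299). Now have -(132|299).
Factor out 2: 132 = 2^2·33. Since 299 ≡ 3 (mod 8), (2|299) = -1, and (2|299)^2 = +1. Now have -(33|299).
33 ≡ 1 (mod 4), so quadratic reciprocity gives (33|299) = (299|33). Reduce: 299 ≡ 2 (mod 33). Now have -(2|33).
Factor out 2: 2 = 2. Since 33 ≡ 1 (mod 8), (2|33) = +1. Now have -(1|33).
(1|33) = 1. Collecting the sign factors: -1.
(-132|431) = -1, and 431 is prime, so -132 is not a quadratic residue mod 431.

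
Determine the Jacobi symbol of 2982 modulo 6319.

0

Factor out 2: 2982 = 2·1491. Since 6319 ≡ 7 (mod 8), (2/6319) = +1. Now have (1491/6319).
Both 1491 ≡ 3 and 6319 ≡ 3 (mod 4), so reciprocity gives (1491/6319) = -(6319/1491). Reduce: 6319 ≡ 355 (mod 1491). Now have -(355/1491).
Both 355 ≡ 3 and 1491 ≡ 3 (mod 4), so reciprocity gives (355/1491) = -(1491/355). Reduce: 1491 ≡ 71 (mod 355). Now have (71/355).
Both 71 ≡ 3 and 355 ≡ 3 (mod 4), so reciprocity gives (71/355) = -(355/71). Reduce: 355 ≡ 0 (mod 71). Now have -(0/71).
The numerator is now 0 with denominator 71 > 1: the symbol is 0.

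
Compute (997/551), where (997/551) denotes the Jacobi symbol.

-1

Reduce the numerator: 997 ≡ 446 (mod 551), so (997/551) = (446/551).
Factor out 2: 446 = 2·223. Since 551 ≡ 7 (mod 8), (2/551) = +1. Now have (223/551).
Both 223 ≡ 3 and 551 ≡ 3 (mod 4), so reciprocity gives (223/551) = -(551/223). Reduce: 551 ≡ 105 (mod 223). Now have -(105/223).
105 ≡ 1 (mod 4), so quadratic reciprocity gives (105/223) = (223/105). Reduce: 223 ≡ 13 (mod 105). Now have -(13/105).
13 ≡ 1 (mod 4), so quadratic reciprocity gives (13/105) = (105/13). Reduce: 105 ≡ 1 (mod 13). Now have -(1/13).
(1/13) = 1. Collecting the sign factors: -1.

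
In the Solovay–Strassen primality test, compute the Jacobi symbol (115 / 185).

185 ≡ 1 (mod 4), so quadratic reciprocity gives (115 / 185) = (185 / 115). Reduce: 185 ≡ 70 (mod 115). Now have (70 / 115).
Factor out 2: 70 = 2·35. Since 115 ≡ 3 (mod 8), (2 / 115) = -1. Now have -(35 / 115).
Both 35 ≡ 3 and 115 ≡ 3 (mod 4), so reciprocity gives (35 / 115) = -(115 / 35). Reduce: 115 ≡ 10 (mod 35). Now have (10 / 35).
Factor out 2: 10 = 2·5. Since 35 ≡ 3 (mod 8), (2 / 35) = -1. Now have -(5 / 35).
5 ≡ 1 (mod 4), so quadratic reciprocity gives (5 / 35) = (35 / 5). Reduce: 35 ≡ 0 (mod 5). Now have -(0 / 5).
The numerator is now 0 with denominator 5 > 1: the symbol is 0.

0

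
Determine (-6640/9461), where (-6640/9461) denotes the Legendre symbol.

Pull out -1: (-6640/9461) = (-1/9461)·(6640/9461). Since 9461 ≡ 1 (mod 4), (-1/9461) = +1. Now have (6640/9461).
Factor out 2: 6640 = 2^4·415. Since 9461 ≡ 5 (mod 8), (2/9461) = -1, and (2/9461)^4 = +1. Now have (415/9461).
9461 ≡ 1 (mod 4), so quadratic reciprocity gives (415/9461) = (9461/415). Reduce: 9461 ≡ 331 (mod 415). Now have (331/415).
Both 331 ≡ 3 and 415 ≡ 3 (mod 4), so reciprocity gives (331/415) = -(415/331). Reduce: 415 ≡ 84 (mod 331). Now have -(84/331).
Factor out 2: 84 = 2^2·21. Since 331 ≡ 3 (mod 8), (2/331) = -1, and (2/331)^2 = +1. Now have -(21/331).
21 ≡ 1 (mod 4), so quadratic reciprocity gives (21/331) = (331/21). Reduce: 331 ≡ 16 (mod 21). Now have -(16/21).
Factor out 2: 16 = 2^4. Since 21 ≡ 5 (mod 8), (2/21) = -1, and (2/21)^4 = +1. Now have -(1/21).
(1/21) = 1. Collecting the sign factors: -1.

-1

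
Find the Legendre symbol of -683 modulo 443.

Pull out -1: (-683|443) = (-1|443)·(683|443). Since 443 ≡ 3 (mod 4), (-1|443) = -1. Now have -(683|443).
Reduce the numerator: 683 ≡ 240 (mod 443), so (683|443) = (240|443).
Factor out 2: 240 = 2^4·15. Since 443 ≡ 3 (mod 8), (2|443) = -1, and (2|443)^4 = +1. Now have -(15|443).
Both 15 ≡ 3 and 443 ≡ 3 (mod 4), so reciprocity gives (15|443) = -(443|15). Reduce: 443 ≡ 8 (mod 15). Now have (8|15).
Factor out 2: 8 = 2^3. Since 15 ≡ 7 (mod 8), (2|15) = +1, and (2|15)^3 = +1. Now have (1|15).
(1|15) = 1. Collecting the sign factors: 1.

1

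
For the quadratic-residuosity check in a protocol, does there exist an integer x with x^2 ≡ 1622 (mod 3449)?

yes

Factor out 2: 1622 = 2·811. Since 3449 ≡ 1 (mod 8), (2/3449) = +1. Now have (811/3449).
3449 ≡ 1 (mod 4), so quadratic reciprocity gives (811/3449) = (3449/811). Reduce: 3449 ≡ 205 (mod 811). Now have (205/811).
205 ≡ 1 (mod 4), so quadratic reciprocity gives (205/811) = (811/205). Reduce: 811 ≡ 196 (mod 205). Now have (196/205).
Factor out 2: 196 = 2^2·49. Since 205 ≡ 5 (mod 8), (2/205) = -1, and (2/205)^2 = +1. Now have (49/205).
49 ≡ 1 (mod 4), so quadratic reciprocity gives (49/205) = (205/49). Reduce: 205 ≡ 9 (mod 49). Now have (9/49).
9 ≡ 1 (mod 4), so quadratic reciprocity gives (9/49) = (49/9). Reduce: 49 ≡ 4 (mod 9). Now have (4/9).
Factor out 2: 4 = 2^2. Since 9 ≡ 1 (mod 8), (2/9) = +1, and (2/9)^2 = +1. Now have (1/9).
(1/9) = 1. Collecting the sign factors: 1.
(1622/3449) = 1, and 3449 is prime, so 1622 is a quadratic residue mod 3449.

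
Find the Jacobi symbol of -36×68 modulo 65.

-1

By multiplicativity, (-36·68/65) = (-36/65)·(68/65).
First factor (-36/65):
Pull out -1: (-36/65) = (-1/65)·(36/65). Since 65 ≡ 1 (mod 4), (-1/65) = +1. Now have (36/65).
Factor out 2: 36 = 2^2·9. Since 65 ≡ 1 (mod 8), (2/65) = +1, and (2/65)^2 = +1. Now have (9/65).
9 ≡ 1 (mod 4), so quadratic reciprocity gives (9/65) = (65/9). Reduce: 65 ≡ 2 (mod 9). Now have (2/9).
Factor out 2: 2 = 2. Since 9 ≡ 1 (mod 8), (2/9) = +1. Now have (1/9).
(1/9) = 1. Collecting the sign factors: 1.
Second factor (68/65):
Reduce the numerator: 68 ≡ 3 (mod 65), so (68/65) = (3/65).
65 ≡ 1 (mod 4), so quadratic reciprocity gives (3/65) = (65/3). Reduce: 65 ≡ 2 (mod 3). Now have (2/3).
Factor out 2: 2 = 2. Since 3 ≡ 3 (mod 8), (2/3) = -1. Now have -(1/3).
(1/3) = 1. Collecting the sign factors: -1.
Product: (1)·(-1) = -1.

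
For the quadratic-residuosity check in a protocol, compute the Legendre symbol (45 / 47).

-1

45 ≡ 1 (mod 4), so quadratic reciprocity gives (45 / 47) = (47 / 45). Reduce: 47 ≡ 2 (mod 45). Now have (2 / 45).
Factor out 2: 2 = 2. Since 45 ≡ 5 (mod 8), (2 / 45) = -1. Now have -(1 / 45).
(1 / 45) = 1. Collecting the sign factors: -1.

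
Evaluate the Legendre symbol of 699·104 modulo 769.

By multiplicativity, (699·104|769) = (699|769)·(104|769).
First factor (699|769):
(699|769)
  = (769|699)    [QR: 769 ≡ 1 mod 4, sign kept]
  = (70|699)    [769 ≡ 70 mod 699]
  = -(35|699)    [699 ≡ 3 mod 8 ⇒ (2|699) = -1]
  = (699|35)    [QR: both ≡ 3 mod 4, sign flips]
  = (34|35)    [699 ≡ 34 mod 35]
  = -(17|35)    [35 ≡ 3 mod 8 ⇒ (2|35) = -1]
  = -(35|17)    [QR: 17 ≡ 1 mod 4, sign kept]
  = -(1|17)    [35 ≡ 1 mod 17]
  = -1    [(1|17) = 1]
Second factor (104|769):
(104|769)
  = (13|769)    [769 ≡ 1 mod 8 ⇒ (2|769)^3 = +1]
  = (769|13)    [QR: 13 ≡ 1 mod 4, sign kept]
  = (2|13)    [769 ≡ 2 mod 13]
  = -(1|13)    [13 ≡ 5 mod 8 ⇒ (2|13) = -1]
  = -1    [(1|13) = 1]
Product: (-1)·(-1) = 1.

1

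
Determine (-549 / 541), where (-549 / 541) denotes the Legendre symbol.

-1

(-549 / 541)
  = (549 / 541)    [541 ≡ 1 mod 4 ⇒ (-1 / 541) = +1]
  = (8 / 541)    [549 ≡ 8 mod 541]
  = -(1 / 541)    [541 ≡ 5 mod 8 ⇒ (2 / 541)^3 = -1]
  = -1    [(1 / 541) = 1]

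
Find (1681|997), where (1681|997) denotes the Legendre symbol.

Reduce the numerator: 1681 ≡ 684 (mod 997), so (1681|997) = (684|997).
Factor out 2: 684 = 2^2·171. Since 997 ≡ 5 (mod 8), (2|997) = -1, and (2|997)^2 = +1. Now have (171|997).
997 ≡ 1 (mod 4), so quadratic reciprocity gives (171|997) = (997|171). Reduce: 997 ≡ 142 (mod 171). Now have (142|171).
Factor out 2: 142 = 2·71. Since 171 ≡ 3 (mod 8), (2|171) = -1. Now have -(71|171).
Both 71 ≡ 3 and 171 ≡ 3 (mod 4), so reciprocity gives (71|171) = -(171|71). Reduce: 171 ≡ 29 (mod 71). Now have (29|71).
29 ≡ 1 (mod 4), so quadratic reciprocity gives (29|71) = (71|29). Reduce: 71 ≡ 13 (mod 29). Now have (13|29).
13 ≡ 1 (mod 4), so quadratic reciprocity gives (13|29) = (29|13). Reduce: 29 ≡ 3 (mod 13). Now have (3|13).
13 ≡ 1 (mod 4), so quadratic reciprocity gives (3|13) = (13|3). Reduce: 13 ≡ 1 (mod 3). Now have (1|3).
(1|3) = 1. Collecting the sign factors: 1.

1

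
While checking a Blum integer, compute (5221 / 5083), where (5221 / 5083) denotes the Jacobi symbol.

Reduce the numerator: 5221 ≡ 138 (mod 5083), so (5221 / 5083) = (138 / 5083).
Factor out 2: 138 = 2·69. Since 5083 ≡ 3 (mod 8), (2 / 5083) = -1. Now have -(69 / 5083).
69 ≡ 1 (mod 4), so quadratic reciprocity gives (69 / 5083) = (5083 / 69). Reduce: 5083 ≡ 46 (mod 69). Now have -(46 / 69).
Factor out 2: 46 = 2·23. Since 69 ≡ 5 (mod 8), (2 / 69) = -1. Now have (23 / 69).
69 ≡ 1 (mod 4), so quadratic reciprocity gives (23 / 69) = (69 / 23). Reduce: 69 ≡ 0 (mod 23). Now have (0 / 23).
The numerator is now 0 with denominator 23 > 1: the symbol is 0.

0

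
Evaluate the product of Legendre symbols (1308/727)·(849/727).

By multiplicativity, (1308·849/727) = (1308/727)·(849/727).
First factor (1308/727):
Reduce the numerator: 1308 ≡ 581 (mod 727), so (1308/727) = (581/727).
581 ≡ 1 (mod 4), so quadratic reciprocity gives (581/727) = (727/581). Reduce: 727 ≡ 146 (mod 581). Now have (146/581).
Factor out 2: 146 = 2·73. Since 581 ≡ 5 (mod 8), (2/581) = -1. Now have -(73/581).
73 ≡ 1 (mod 4), so quadratic reciprocity gives (73/581) = (581/73). Reduce: 581 ≡ 70 (mod 73). Now have -(70/73).
Factor out 2: 70 = 2·35. Since 73 ≡ 1 (mod 8), (2/73) = +1. Now have -(35/73).
73 ≡ 1 (mod 4), so quadratic reciprocity gives (35/73) = (73/35). Reduce: 73 ≡ 3 (mod 35). Now have -(3/35).
Both 3 ≡ 3 and 35 ≡ 3 (mod 4), so reciprocity gives (3/35) = -(35/3). Reduce: 35 ≡ 2 (mod 3). Now have (2/3).
Factor out 2: 2 = 2. Since 3 ≡ 3 (mod 8), (2/3) = -1. Now have -(1/3).
(1/3) = 1. Collecting the sign factors: -1.
Second factor (849/727):
Reduce the numerator: 849 ≡ 122 (mod 727), so (849/727) = (122/727).
Factor out 2: 122 = 2·61. Since 727 ≡ 7 (mod 8), (2/727) = +1. Now have (61/727).
61 ≡ 1 (mod 4), so quadratic reciprocity gives (61/727) = (727/61). Reduce: 727 ≡ 56 (mod 61). Now have (56/61).
Factor out 2: 56 = 2^3·7. Since 61 ≡ 5 (mod 8), (2/61) = -1, and (2/61)^3 = -1. Now have -(7/61).
61 ≡ 1 (mod 4), so quadratic reciprocity gives (7/61) = (61/7). Reduce: 61 ≡ 5 (mod 7). Now have -(5/7).
5 ≡ 1 (mod 4), so quadratic reciprocity gives (5/7) = (7/5). Reduce: 7 ≡ 2 (mod 5). Now have -(2/5).
Factor out 2: 2 = 2. Since 5 ≡ 5 (mod 8), (2/5) = -1. Now have (1/5).
(1/5) = 1. Collecting the sign factors: 1.
Product: (-1)·(1) = -1.

-1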